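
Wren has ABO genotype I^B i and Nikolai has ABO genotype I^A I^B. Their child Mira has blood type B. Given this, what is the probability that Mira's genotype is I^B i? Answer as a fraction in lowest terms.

Cross I^B i × I^A I^B → 1/4 I^A I^B, 1/4 I^A i, 1/4 I^B I^B, 1/4 I^B i.
Type-B genotypes among offspring: I^B I^B (1/4), I^B i (1/4); total 1/2.
P(I^B i | type B) = (1/4) / (1/2) = 1/2.

1/2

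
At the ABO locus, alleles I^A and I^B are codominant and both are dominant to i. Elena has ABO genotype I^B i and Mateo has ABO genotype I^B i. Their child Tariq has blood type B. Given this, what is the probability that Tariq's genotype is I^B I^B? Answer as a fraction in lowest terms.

Cross I^B i × I^B i → 1/4 I^B I^B, 1/2 I^B i, 1/4 i i.
Type-B genotypes among offspring: I^B I^B (1/4), I^B i (1/2); total 3/4.
P(I^B I^B | type B) = (1/4) / (3/4) = 1/3.

1/3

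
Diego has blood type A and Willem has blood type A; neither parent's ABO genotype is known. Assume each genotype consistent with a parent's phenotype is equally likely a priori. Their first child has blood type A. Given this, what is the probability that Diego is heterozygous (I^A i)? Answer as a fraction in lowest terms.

Possible genotypes: Diego ∈ {I^A I^A, I^A i}; Willem ∈ {I^A I^A, I^A i}.
Weight each parental genotype pair by prior × P(type-A child):
  I^A I^A × I^A I^A: posterior weight 4/15.
  I^A I^A × I^A i: posterior weight 4/15.
  I^A i × I^A I^A: posterior weight 4/15.
  I^A i × I^A i: posterior weight 1/5.
Sum the posterior weight over pairs where Diego is I^A i: 7/15.

7/15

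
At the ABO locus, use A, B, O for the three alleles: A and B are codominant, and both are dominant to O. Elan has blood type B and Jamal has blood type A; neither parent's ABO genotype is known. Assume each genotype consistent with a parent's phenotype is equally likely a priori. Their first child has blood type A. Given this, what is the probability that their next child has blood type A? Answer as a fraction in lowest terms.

Possible genotypes: Elan ∈ {BB, BO}; Jamal ∈ {AA, AO}.
Weight each parental genotype pair by prior × P(type-A child):
  BO × AA: posterior weight 2/3; P(next child type A) = 1/2.
  BO × AO: posterior weight 1/3; P(next child type A) = 1/4.
Weighted sum = 5/12.

5/12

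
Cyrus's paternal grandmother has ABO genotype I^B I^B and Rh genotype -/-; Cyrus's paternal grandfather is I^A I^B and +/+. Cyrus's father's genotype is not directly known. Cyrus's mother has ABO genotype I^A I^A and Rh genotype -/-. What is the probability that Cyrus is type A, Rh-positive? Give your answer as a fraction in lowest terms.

Cyrus's father's ABO genotype from I^B I^B × I^A I^B: 1/2 I^A I^B, 1/2 I^B I^B.
Crossing each possibility with the mother I^A I^A and summing P(type A): 1/2·1/2 + 1/2·0 = 1/4.
Similarly for Rh via the father's Rh distribution: P(Rh+) = 1/2.
Independent loci: 1/4 × 1/2 = 1/8.

1/8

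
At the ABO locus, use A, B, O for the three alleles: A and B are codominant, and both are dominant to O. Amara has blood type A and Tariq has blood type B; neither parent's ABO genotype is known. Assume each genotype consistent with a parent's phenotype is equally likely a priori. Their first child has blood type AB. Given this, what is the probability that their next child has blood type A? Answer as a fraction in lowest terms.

5/36

Possible genotypes: Amara ∈ {AA, AO}; Tariq ∈ {BB, BO}.
Weight each parental genotype pair by prior × P(type-AB child):
  AA × BB: posterior weight 4/9; P(next child type A) = 0.
  AA × BO: posterior weight 2/9; P(next child type A) = 1/2.
  AO × BB: posterior weight 2/9; P(next child type A) = 0.
  AO × BO: posterior weight 1/9; P(next child type A) = 1/4.
Weighted sum = 5/36.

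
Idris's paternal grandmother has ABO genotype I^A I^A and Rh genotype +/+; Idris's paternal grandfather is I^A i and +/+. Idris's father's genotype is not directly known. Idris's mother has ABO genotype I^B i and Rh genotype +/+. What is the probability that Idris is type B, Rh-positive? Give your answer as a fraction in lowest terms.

Idris's father's ABO genotype from I^A I^A × I^A i: 1/2 I^A I^A, 1/2 I^A i.
Crossing each possibility with the mother I^B i and summing P(type B): 1/2·0 + 1/2·1/4 = 1/8.
Similarly for Rh via the father's Rh distribution: P(Rh+) = 1.
Independent loci: 1/8 × 1 = 1/8.

1/8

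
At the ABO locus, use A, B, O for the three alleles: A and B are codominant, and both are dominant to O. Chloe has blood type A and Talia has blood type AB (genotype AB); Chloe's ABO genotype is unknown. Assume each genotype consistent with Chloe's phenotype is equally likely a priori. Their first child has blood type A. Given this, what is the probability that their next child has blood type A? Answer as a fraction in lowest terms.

1/2

Possible genotypes: Chloe ∈ {AA, AO}; Talia ∈ {AB}.
Weight each parental genotype pair by prior × P(type-A child):
  AA × AB: posterior weight 1/2; P(next child type A) = 1/2.
  AO × AB: posterior weight 1/2; P(next child type A) = 1/2.
Weighted sum = 1/2.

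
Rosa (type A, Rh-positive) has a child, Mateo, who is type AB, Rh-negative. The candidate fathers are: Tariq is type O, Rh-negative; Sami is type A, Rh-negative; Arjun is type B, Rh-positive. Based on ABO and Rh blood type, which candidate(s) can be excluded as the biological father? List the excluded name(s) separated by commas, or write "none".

Tariq, Sami

A candidate is excluded only if no genotype consistent with his phenotype could produce a type AB, Rh-negative child with a type A, Rh-positive mother.
Tariq (type O, Rh-): no genotype consistent with that phenotype can produce a type-AB Rh- child with a type-A mother.
Sami (type A, Rh-): no genotype consistent with that phenotype can produce a type-AB Rh- child with a type-A mother.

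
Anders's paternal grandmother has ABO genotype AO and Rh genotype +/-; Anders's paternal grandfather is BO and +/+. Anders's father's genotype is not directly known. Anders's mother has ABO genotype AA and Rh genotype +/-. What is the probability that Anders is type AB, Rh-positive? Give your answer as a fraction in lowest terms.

Anders's father's ABO genotype from AO × BO: 1/4 AB, 1/4 AO, 1/4 BO, 1/4 OO.
Crossing each possibility with the mother AA and summing P(type AB): 1/4·1/2 + 1/4·0 + 1/4·1/2 + 1/4·0 = 1/4.
Similarly for Rh via the father's Rh distribution: P(Rh+) = 7/8.
Independent loci: 1/4 × 7/8 = 7/32.

7/32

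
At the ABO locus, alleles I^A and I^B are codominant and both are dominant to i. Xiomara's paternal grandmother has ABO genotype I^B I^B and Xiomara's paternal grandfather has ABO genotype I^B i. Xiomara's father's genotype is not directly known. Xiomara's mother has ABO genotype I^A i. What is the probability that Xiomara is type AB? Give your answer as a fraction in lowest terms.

3/8

Xiomara's father's ABO genotype from I^B I^B × I^B i: 1/2 I^B I^B, 1/2 I^B i.
Crossing each possibility with the mother I^A i and summing P(type AB): 1/2·1/2 + 1/2·1/4 = 3/8.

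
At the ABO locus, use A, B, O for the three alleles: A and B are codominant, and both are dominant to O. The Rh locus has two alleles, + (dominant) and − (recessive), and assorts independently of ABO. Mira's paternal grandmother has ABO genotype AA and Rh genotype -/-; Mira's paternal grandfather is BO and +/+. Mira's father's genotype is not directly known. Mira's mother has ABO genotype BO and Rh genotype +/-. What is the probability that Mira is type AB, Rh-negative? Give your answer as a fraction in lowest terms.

Mira's father's ABO genotype from AA × BO: 1/2 AB, 1/2 AO.
Crossing each possibility with the mother BO and summing P(type AB): 1/2·1/4 + 1/2·1/4 = 1/4.
Similarly for Rh via the father's Rh distribution: P(Rh-) = 1/4.
Independent loci: 1/4 × 1/4 = 1/16.

1/16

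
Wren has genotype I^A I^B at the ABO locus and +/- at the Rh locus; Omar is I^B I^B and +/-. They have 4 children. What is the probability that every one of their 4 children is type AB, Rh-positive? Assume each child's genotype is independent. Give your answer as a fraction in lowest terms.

ABO cross I^A I^B × I^B I^B → 1/2 B, 1/2 AB.
Rh cross +/- × +/- → 3/4 Rh+, 1/4 Rh-; so P(type AB, Rh-positive) = 1/2 × 3/4 = 3/8 per child.
All 4 independent: (3/8)^4 = 81/4096.

81/4096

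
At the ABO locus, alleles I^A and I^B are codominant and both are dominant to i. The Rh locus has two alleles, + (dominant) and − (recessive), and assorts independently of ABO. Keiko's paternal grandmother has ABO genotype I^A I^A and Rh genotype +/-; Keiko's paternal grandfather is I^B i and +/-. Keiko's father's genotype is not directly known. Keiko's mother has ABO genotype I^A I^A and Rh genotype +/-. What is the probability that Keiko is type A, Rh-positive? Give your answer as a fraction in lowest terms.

Keiko's father's ABO genotype from I^A I^A × I^B i: 1/2 I^A I^B, 1/2 I^A i.
Crossing each possibility with the mother I^A I^A and summing P(type A): 1/2·1/2 + 1/2·1 = 3/4.
Similarly for Rh via the father's Rh distribution: P(Rh+) = 3/4.
Independent loci: 3/4 × 3/4 = 9/16.

9/16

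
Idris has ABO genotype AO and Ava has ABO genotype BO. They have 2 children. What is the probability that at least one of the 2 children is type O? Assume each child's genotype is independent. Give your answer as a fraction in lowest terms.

7/16

ABO cross AO × BO → 1/4 O, 1/4 A, 1/4 B, 1/4 AB.
So P(type O) = 1/4 per child.
P(none) = (3/4)^2 = 9/16; P(at least one) = 1 − 9/16 = 7/16.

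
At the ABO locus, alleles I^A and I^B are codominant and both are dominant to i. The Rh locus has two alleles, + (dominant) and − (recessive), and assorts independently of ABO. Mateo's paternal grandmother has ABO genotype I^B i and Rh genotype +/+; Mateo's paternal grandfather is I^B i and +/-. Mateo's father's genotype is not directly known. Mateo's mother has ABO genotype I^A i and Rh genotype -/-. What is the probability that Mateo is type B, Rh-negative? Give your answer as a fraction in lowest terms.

1/16

Mateo's father's ABO genotype from I^B i × I^B i: 1/4 I^B I^B, 1/2 I^B i, 1/4 i i.
Crossing each possibility with the mother I^A i and summing P(type B): 1/4·1/2 + 1/2·1/4 + 1/4·0 = 1/4.
Similarly for Rh via the father's Rh distribution: P(Rh-) = 1/4.
Independent loci: 1/4 × 1/4 = 1/16.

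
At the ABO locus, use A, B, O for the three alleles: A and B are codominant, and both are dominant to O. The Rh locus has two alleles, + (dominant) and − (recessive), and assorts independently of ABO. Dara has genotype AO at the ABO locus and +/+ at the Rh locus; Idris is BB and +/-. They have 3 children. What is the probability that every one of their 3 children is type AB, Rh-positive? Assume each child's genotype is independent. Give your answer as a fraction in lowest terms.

1/8

ABO cross AO × BB → 1/2 B, 1/2 AB.
Rh cross +/+ × +/- → 1 Rh+; so P(type AB, Rh-positive) = 1/2 × 1 = 1/2 per child.
All 3 independent: (1/2)^3 = 1/8.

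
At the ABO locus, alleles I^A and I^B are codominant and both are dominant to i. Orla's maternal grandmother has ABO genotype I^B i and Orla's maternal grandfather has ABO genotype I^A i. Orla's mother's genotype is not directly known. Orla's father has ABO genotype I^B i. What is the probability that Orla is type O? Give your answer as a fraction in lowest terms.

1/4

Orla's mother's ABO genotype from I^B i × I^A i: 1/4 I^A I^B, 1/4 I^A i, 1/4 I^B i, 1/4 i i.
Crossing each possibility with the father I^B i and summing P(type O): 1/4·0 + 1/4·1/4 + 1/4·1/4 + 1/4·1/2 = 1/4.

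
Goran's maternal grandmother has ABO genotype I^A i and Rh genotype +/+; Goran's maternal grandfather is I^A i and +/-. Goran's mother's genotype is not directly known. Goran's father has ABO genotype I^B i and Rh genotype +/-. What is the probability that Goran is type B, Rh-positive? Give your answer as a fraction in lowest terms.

Goran's mother's ABO genotype from I^A i × I^A i: 1/4 I^A I^A, 1/2 I^A i, 1/4 i i.
Crossing each possibility with the father I^B i and summing P(type B): 1/4·0 + 1/2·1/4 + 1/4·1/2 = 1/4.
Similarly for Rh via the mother's Rh distribution: P(Rh+) = 7/8.
Independent loci: 1/4 × 7/8 = 7/32.

7/32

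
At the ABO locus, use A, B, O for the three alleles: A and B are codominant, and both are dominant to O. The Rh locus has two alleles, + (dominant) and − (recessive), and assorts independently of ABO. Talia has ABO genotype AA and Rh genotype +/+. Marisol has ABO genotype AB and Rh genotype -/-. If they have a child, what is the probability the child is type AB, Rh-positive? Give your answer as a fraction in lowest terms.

1/2

ABO cross AA × AB → offspring phenotypes: 1/2 A, 1/2 AB.
Rh cross +/+ × -/- → 1 Rh+.
Independent loci: P(type AB, Rh-positive) = 1/2 × 1 = 1/2.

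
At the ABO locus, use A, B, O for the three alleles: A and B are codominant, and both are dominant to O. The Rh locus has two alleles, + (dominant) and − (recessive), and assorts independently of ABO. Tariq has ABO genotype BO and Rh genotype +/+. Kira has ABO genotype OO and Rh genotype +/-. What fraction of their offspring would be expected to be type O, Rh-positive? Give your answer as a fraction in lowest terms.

ABO cross BO × OO → offspring phenotypes: 1/2 O, 1/2 B.
Rh cross +/+ × +/- → 1 Rh+.
Independent loci: P(type O, Rh-positive) = 1/2 × 1 = 1/2.

1/2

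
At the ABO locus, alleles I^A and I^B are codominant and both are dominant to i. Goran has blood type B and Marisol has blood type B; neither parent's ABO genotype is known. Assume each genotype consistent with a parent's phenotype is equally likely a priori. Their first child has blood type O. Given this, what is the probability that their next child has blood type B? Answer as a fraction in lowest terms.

3/4

Possible genotypes: Goran ∈ {I^B I^B, I^B i}; Marisol ∈ {I^B I^B, I^B i}.
Weight each parental genotype pair by prior × P(type-O child):
  I^B i × I^B i: posterior weight 1; P(next child type B) = 3/4.
Weighted sum = 3/4.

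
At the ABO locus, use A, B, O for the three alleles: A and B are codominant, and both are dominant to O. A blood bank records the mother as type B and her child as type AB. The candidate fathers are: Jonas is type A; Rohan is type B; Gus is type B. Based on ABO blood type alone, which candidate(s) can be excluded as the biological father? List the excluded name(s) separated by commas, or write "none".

A candidate is excluded only if no genotype consistent with his phenotype could produce a type AB child with a type B mother.
Rohan (type B): no genotype consistent with that phenotype can produce a type-AB child with a type-B mother.
Gus (type B): no genotype consistent with that phenotype can produce a type-AB child with a type-B mother.

Rohan, Gus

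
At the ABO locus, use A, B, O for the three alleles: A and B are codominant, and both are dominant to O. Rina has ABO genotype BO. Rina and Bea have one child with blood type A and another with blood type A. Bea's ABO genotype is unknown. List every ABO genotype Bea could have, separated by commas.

AA, AB, AO

For each candidate genotype of Bea, check whether crossing it with BO can produce every observed child phenotype.
  AA → possible child types {A, AB} ✓
  AB → possible child types {A, B, AB} ✓
  AO → possible child types {O, A, B, AB} ✓
  BB → possible child types {B} ✗
  BO → possible child types {O, B} ✗
  OO → possible child types {O, B} ✗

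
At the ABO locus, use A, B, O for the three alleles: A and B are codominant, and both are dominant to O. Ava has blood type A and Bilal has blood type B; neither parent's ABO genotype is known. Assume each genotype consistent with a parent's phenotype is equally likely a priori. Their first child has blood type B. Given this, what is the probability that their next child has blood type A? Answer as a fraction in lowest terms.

Possible genotypes: Ava ∈ {AA, AO}; Bilal ∈ {BB, BO}.
Weight each parental genotype pair by prior × P(type-B child):
  AO × BB: posterior weight 2/3; P(next child type A) = 0.
  AO × BO: posterior weight 1/3; P(next child type A) = 1/4.
Weighted sum = 1/12.

1/12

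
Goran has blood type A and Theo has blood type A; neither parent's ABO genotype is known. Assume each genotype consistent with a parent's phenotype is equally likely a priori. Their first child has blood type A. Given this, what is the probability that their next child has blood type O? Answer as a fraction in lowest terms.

Possible genotypes: Goran ∈ {I^A I^A, I^A i}; Theo ∈ {I^A I^A, I^A i}.
Weight each parental genotype pair by prior × P(type-A child):
  I^A I^A × I^A I^A: posterior weight 4/15; P(next child type O) = 0.
  I^A I^A × I^A i: posterior weight 4/15; P(next child type O) = 0.
  I^A i × I^A I^A: posterior weight 4/15; P(next child type O) = 0.
  I^A i × I^A i: posterior weight 1/5; P(next child type O) = 1/4.
Weighted sum = 1/20.

1/20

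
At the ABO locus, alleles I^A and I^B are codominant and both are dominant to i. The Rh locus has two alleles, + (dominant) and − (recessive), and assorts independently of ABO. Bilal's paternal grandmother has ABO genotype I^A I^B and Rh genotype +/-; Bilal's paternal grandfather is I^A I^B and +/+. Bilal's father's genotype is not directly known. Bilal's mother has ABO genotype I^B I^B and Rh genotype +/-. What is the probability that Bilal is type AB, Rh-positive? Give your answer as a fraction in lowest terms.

Bilal's father's ABO genotype from I^A I^B × I^A I^B: 1/4 I^A I^A, 1/2 I^A I^B, 1/4 I^B I^B.
Crossing each possibility with the mother I^B I^B and summing P(type AB): 1/4·1 + 1/2·1/2 + 1/4·0 = 1/2.
Similarly for Rh via the father's Rh distribution: P(Rh+) = 7/8.
Independent loci: 1/2 × 7/8 = 7/16.

7/16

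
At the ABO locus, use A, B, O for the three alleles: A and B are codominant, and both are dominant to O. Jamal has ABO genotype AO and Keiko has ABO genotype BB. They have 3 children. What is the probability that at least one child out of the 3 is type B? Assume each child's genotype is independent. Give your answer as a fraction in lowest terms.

ABO cross AO × BB → 1/2 B, 1/2 AB.
So P(type B) = 1/2 per child.
P(none) = (1/2)^3 = 1/8; P(at least one) = 1 − 1/8 = 7/8.

7/8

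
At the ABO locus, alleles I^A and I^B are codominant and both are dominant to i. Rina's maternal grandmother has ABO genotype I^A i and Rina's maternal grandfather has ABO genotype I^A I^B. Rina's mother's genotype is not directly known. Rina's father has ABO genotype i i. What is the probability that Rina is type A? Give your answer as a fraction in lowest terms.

1/2

Rina's mother's ABO genotype from I^A i × I^A I^B: 1/4 I^A I^A, 1/4 I^A I^B, 1/4 I^A i, 1/4 I^B i.
Crossing each possibility with the father i i and summing P(type A): 1/4·1 + 1/4·1/2 + 1/4·1/2 + 1/4·0 = 1/2.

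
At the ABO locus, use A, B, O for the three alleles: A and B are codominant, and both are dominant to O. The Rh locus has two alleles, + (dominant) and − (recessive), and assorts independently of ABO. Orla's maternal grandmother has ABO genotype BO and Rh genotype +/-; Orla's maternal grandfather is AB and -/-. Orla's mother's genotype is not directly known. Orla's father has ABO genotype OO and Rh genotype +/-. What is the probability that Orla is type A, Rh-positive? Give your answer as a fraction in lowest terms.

5/32

Orla's mother's ABO genotype from BO × AB: 1/4 AB, 1/4 AO, 1/4 BB, 1/4 BO.
Crossing each possibility with the father OO and summing P(type A): 1/4·1/2 + 1/4·1/2 + 1/4·0 + 1/4·0 = 1/4.
Similarly for Rh via the mother's Rh distribution: P(Rh+) = 5/8.
Independent loci: 1/4 × 5/8 = 5/32.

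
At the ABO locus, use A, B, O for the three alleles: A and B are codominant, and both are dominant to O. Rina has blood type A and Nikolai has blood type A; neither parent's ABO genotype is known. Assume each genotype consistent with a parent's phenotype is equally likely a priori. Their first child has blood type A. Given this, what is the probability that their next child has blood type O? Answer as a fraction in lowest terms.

Possible genotypes: Rina ∈ {AA, AO}; Nikolai ∈ {AA, AO}.
Weight each parental genotype pair by prior × P(type-A child):
  AA × AA: posterior weight 4/15; P(next child type O) = 0.
  AA × AO: posterior weight 4/15; P(next child type O) = 0.
  AO × AA: posterior weight 4/15; P(next child type O) = 0.
  AO × AO: posterior weight 1/5; P(next child type O) = 1/4.
Weighted sum = 1/20.

1/20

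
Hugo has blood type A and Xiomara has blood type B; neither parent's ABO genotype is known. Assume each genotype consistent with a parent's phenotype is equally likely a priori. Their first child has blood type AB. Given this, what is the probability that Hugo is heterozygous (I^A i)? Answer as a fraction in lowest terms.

Possible genotypes: Hugo ∈ {I^A I^A, I^A i}; Xiomara ∈ {I^B I^B, I^B i}.
Weight each parental genotype pair by prior × P(type-AB child):
  I^A I^A × I^B I^B: posterior weight 4/9.
  I^A I^A × I^B i: posterior weight 2/9.
  I^A i × I^B I^B: posterior weight 2/9.
  I^A i × I^B i: posterior weight 1/9.
Sum the posterior weight over pairs where Hugo is I^A i: 1/3.

1/3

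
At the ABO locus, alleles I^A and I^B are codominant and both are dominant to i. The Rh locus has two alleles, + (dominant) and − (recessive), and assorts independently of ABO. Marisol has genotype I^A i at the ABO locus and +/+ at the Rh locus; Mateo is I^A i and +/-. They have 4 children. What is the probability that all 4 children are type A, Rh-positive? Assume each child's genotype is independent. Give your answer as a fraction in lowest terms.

81/256

ABO cross I^A i × I^A i → 1/4 O, 3/4 A.
Rh cross +/+ × +/- → 1 Rh+; so P(type A, Rh-positive) = 3/4 × 1 = 3/4 per child.
All 4 independent: (3/4)^4 = 81/256.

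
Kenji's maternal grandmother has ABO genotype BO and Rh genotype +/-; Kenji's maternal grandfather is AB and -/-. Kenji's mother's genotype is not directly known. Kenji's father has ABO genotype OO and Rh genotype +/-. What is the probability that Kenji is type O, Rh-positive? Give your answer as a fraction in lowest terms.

Kenji's mother's ABO genotype from BO × AB: 1/4 AB, 1/4 AO, 1/4 BB, 1/4 BO.
Crossing each possibility with the father OO and summing P(type O): 1/4·0 + 1/4·1/2 + 1/4·0 + 1/4·1/2 = 1/4.
Similarly for Rh via the mother's Rh distribution: P(Rh+) = 5/8.
Independent loci: 1/4 × 5/8 = 5/32.

5/32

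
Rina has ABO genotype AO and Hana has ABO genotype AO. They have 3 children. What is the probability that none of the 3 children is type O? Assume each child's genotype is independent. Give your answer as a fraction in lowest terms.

ABO cross AO × AO → 1/4 O, 3/4 A.
So P(type O) = 1/4 per child.
P(not type O) = 3/4 for one child; (3/4)^3 = 27/64.

27/64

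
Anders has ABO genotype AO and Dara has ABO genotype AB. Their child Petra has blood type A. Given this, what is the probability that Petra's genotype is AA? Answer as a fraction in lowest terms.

1/2

Cross AO × AB → 1/4 AA, 1/4 AB, 1/4 AO, 1/4 BO.
Type-A genotypes among offspring: AA (1/4), AO (1/4); total 1/2.
P(AA | type A) = (1/4) / (1/2) = 1/2.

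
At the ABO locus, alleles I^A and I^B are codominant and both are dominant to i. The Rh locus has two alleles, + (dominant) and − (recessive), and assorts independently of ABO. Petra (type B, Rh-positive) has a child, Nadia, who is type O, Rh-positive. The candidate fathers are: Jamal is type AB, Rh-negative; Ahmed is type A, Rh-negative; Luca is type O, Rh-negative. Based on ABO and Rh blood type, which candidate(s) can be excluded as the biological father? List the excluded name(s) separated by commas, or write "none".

Jamal

A candidate is excluded only if no genotype consistent with his phenotype could produce a type O, Rh-positive child with a type B, Rh-positive mother.
Jamal (type AB, Rh-): no genotype consistent with that phenotype can produce a type-O Rh+ child with a type-B mother.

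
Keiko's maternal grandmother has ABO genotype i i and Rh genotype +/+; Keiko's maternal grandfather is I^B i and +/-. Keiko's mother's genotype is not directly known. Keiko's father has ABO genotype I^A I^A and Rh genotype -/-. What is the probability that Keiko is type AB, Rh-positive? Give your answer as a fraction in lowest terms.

Keiko's mother's ABO genotype from i i × I^B i: 1/2 I^B i, 1/2 i i.
Crossing each possibility with the father I^A I^A and summing P(type AB): 1/2·1/2 + 1/2·0 = 1/4.
Similarly for Rh via the mother's Rh distribution: P(Rh+) = 3/4.
Independent loci: 1/4 × 3/4 = 3/16.

3/16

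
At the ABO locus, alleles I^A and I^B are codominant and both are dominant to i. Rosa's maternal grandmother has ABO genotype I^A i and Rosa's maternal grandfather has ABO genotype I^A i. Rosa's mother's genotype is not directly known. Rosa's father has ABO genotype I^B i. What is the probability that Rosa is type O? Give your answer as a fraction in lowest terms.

Rosa's mother's ABO genotype from I^A i × I^A i: 1/4 I^A I^A, 1/2 I^A i, 1/4 i i.
Crossing each possibility with the father I^B i and summing P(type O): 1/4·0 + 1/2·1/4 + 1/4·1/2 = 1/4.

1/4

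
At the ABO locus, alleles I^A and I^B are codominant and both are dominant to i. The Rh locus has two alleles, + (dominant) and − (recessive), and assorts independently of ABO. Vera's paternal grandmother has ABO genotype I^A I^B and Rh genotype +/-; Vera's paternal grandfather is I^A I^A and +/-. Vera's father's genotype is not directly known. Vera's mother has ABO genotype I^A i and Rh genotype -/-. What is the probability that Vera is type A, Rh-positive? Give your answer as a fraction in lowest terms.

Vera's father's ABO genotype from I^A I^B × I^A I^A: 1/2 I^A I^A, 1/2 I^A I^B.
Crossing each possibility with the mother I^A i and summing P(type A): 1/2·1 + 1/2·1/2 = 3/4.
Similarly for Rh via the father's Rh distribution: P(Rh+) = 1/2.
Independent loci: 3/4 × 1/2 = 3/8.

3/8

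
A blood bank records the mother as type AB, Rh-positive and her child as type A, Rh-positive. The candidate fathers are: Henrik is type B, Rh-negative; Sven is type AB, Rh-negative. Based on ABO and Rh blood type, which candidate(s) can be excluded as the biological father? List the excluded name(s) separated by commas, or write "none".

A candidate is excluded only if no genotype consistent with his phenotype could produce a type A, Rh-positive child with a type AB, Rh-positive mother.
Every candidate has at least one consistent genotype combination, so none can be excluded.

none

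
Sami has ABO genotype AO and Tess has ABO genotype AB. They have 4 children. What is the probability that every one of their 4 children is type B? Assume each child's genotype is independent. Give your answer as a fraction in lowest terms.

ABO cross AO × AB → 1/2 A, 1/4 B, 1/4 AB.
So P(type B) = 1/4 per child.
All 4 independent: (1/4)^4 = 1/256.

1/256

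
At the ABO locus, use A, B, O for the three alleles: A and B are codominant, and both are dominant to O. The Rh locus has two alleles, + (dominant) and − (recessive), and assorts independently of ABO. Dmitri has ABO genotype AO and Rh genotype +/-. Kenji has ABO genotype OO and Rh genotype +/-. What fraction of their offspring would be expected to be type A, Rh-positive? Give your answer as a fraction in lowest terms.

ABO cross AO × OO → offspring phenotypes: 1/2 O, 1/2 A.
Rh cross +/- × +/- → 3/4 Rh+, 1/4 Rh-.
Independent loci: P(type A, Rh-positive) = 1/2 × 3/4 = 3/8.

3/8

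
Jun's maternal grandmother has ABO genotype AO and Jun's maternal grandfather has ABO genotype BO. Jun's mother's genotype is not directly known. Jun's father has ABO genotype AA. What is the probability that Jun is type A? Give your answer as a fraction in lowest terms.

Jun's mother's ABO genotype from AO × BO: 1/4 AB, 1/4 AO, 1/4 BO, 1/4 OO.
Crossing each possibility with the father AA and summing P(type A): 1/4·1/2 + 1/4·1 + 1/4·1/2 + 1/4·1 = 3/4.

3/4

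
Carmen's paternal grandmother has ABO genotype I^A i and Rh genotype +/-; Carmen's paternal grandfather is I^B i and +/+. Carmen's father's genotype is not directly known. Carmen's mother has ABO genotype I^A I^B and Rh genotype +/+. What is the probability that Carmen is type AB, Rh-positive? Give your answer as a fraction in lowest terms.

Carmen's father's ABO genotype from I^A i × I^B i: 1/4 I^A I^B, 1/4 I^A i, 1/4 I^B i, 1/4 i i.
Crossing each possibility with the mother I^A I^B and summing P(type AB): 1/4·1/2 + 1/4·1/4 + 1/4·1/4 + 1/4·0 = 1/4.
Similarly for Rh via the father's Rh distribution: P(Rh+) = 1.
Independent loci: 1/4 × 1 = 1/4.

1/4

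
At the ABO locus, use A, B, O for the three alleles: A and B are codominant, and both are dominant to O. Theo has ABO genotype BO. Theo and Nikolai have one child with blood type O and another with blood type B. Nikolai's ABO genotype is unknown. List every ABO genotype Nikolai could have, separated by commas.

For each candidate genotype of Nikolai, check whether crossing it with BO can produce every observed child phenotype.
  AA → possible child types {A, AB} ✗
  AB → possible child types {A, B, AB} ✗
  AO → possible child types {O, A, B, AB} ✓
  BB → possible child types {B} ✗
  BO → possible child types {O, B} ✓
  OO → possible child types {O, B} ✓

AO, BO, OO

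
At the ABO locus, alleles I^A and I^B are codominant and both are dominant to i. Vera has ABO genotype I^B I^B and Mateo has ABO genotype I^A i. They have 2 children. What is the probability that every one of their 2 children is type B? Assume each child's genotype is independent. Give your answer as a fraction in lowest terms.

1/4

ABO cross I^B I^B × I^A i → 1/2 B, 1/2 AB.
So P(type B) = 1/2 per child.
All 2 independent: (1/2)^2 = 1/4.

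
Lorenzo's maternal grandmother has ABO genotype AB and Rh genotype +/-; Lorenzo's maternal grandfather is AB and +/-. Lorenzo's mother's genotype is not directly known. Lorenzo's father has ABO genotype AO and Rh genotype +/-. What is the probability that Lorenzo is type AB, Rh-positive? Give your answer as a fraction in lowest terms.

Lorenzo's mother's ABO genotype from AB × AB: 1/4 AA, 1/2 AB, 1/4 BB.
Crossing each possibility with the father AO and summing P(type AB): 1/4·0 + 1/2·1/4 + 1/4·1/2 = 1/4.
Similarly for Rh via the mother's Rh distribution: P(Rh+) = 3/4.
Independent loci: 1/4 × 3/4 = 3/16.

3/16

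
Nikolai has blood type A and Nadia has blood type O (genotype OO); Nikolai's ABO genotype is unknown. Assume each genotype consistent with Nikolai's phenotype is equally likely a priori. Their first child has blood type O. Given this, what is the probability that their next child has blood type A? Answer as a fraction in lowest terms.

Possible genotypes: Nikolai ∈ {AA, AO}; Nadia ∈ {OO}.
Weight each parental genotype pair by prior × P(type-O child):
  AO × OO: posterior weight 1; P(next child type A) = 1/2.
Weighted sum = 1/2.

1/2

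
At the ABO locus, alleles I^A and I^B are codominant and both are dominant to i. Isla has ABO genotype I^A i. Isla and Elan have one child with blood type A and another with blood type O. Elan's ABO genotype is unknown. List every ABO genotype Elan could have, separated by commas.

For each candidate genotype of Elan, check whether crossing it with I^A i can produce every observed child phenotype.
  I^A I^A → possible child types {A} ✗
  I^A I^B → possible child types {A, B, AB} ✗
  I^A i → possible child types {O, A} ✓
  I^B I^B → possible child types {B, AB} ✗
  I^B i → possible child types {O, A, B, AB} ✓
  i i → possible child types {O, A} ✓

I^A i, I^B i, i i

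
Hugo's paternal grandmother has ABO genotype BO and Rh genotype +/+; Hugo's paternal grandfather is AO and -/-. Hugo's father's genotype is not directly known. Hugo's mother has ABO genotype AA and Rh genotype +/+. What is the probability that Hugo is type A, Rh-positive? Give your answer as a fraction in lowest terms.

Hugo's father's ABO genotype from BO × AO: 1/4 AB, 1/4 AO, 1/4 BO, 1/4 OO.
Crossing each possibility with the mother AA and summing P(type A): 1/4·1/2 + 1/4·1 + 1/4·1/2 + 1/4·1 = 3/4.
Similarly for Rh via the father's Rh distribution: P(Rh+) = 1.
Independent loci: 3/4 × 1 = 3/4.

3/4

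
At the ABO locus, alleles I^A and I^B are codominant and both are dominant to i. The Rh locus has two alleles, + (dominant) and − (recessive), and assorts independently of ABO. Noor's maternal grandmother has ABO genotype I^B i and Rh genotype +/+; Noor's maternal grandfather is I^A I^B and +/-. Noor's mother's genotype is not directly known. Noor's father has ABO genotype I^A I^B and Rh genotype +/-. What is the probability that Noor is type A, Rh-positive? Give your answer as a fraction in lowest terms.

7/32

Noor's mother's ABO genotype from I^B i × I^A I^B: 1/4 I^A I^B, 1/4 I^A i, 1/4 I^B I^B, 1/4 I^B i.
Crossing each possibility with the father I^A I^B and summing P(type A): 1/4·1/4 + 1/4·1/2 + 1/4·0 + 1/4·1/4 = 1/4.
Similarly for Rh via the mother's Rh distribution: P(Rh+) = 7/8.
Independent loci: 1/4 × 7/8 = 7/32.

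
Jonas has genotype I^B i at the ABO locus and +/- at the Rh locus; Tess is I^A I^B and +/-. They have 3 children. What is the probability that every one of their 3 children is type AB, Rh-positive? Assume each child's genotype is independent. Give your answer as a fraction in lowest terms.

ABO cross I^B i × I^A I^B → 1/4 A, 1/2 B, 1/4 AB.
Rh cross +/- × +/- → 3/4 Rh+, 1/4 Rh-; so P(type AB, Rh-positive) = 1/4 × 3/4 = 3/16 per child.
All 3 independent: (3/16)^3 = 27/4096.

27/4096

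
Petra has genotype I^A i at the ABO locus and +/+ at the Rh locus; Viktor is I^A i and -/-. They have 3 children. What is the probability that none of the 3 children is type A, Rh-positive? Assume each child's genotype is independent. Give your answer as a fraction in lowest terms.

ABO cross I^A i × I^A i → 1/4 O, 3/4 A.
Rh cross +/+ × -/- → 1 Rh+; so P(type A, Rh-positive) = 3/4 × 1 = 3/4 per child.
P(not type A, Rh-positive) = 1/4 for one child; (1/4)^3 = 1/64.

1/64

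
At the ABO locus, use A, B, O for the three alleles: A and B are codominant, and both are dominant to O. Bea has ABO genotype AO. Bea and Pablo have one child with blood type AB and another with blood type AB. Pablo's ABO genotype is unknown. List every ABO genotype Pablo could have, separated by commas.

AB, BB, BO

For each candidate genotype of Pablo, check whether crossing it with AO can produce every observed child phenotype.
  AA → possible child types {A} ✗
  AB → possible child types {A, B, AB} ✓
  AO → possible child types {O, A} ✗
  BB → possible child types {B, AB} ✓
  BO → possible child types {O, A, B, AB} ✓
  OO → possible child types {O, A} ✗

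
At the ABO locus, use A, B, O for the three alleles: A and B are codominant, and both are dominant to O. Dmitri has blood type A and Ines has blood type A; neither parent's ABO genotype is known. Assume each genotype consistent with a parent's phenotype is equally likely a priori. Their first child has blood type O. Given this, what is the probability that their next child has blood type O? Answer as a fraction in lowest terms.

1/4

Possible genotypes: Dmitri ∈ {AA, AO}; Ines ∈ {AA, AO}.
Weight each parental genotype pair by prior × P(type-O child):
  AO × AO: posterior weight 1; P(next child type O) = 1/4.
Weighted sum = 1/4.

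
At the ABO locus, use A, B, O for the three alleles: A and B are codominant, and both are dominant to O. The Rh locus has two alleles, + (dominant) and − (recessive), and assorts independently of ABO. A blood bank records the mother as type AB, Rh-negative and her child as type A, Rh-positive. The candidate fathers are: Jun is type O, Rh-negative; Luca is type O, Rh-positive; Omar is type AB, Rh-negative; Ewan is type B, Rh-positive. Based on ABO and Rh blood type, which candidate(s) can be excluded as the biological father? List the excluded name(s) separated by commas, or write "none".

A candidate is excluded only if no genotype consistent with his phenotype could produce a type A, Rh-positive child with a type AB, Rh-negative mother.
Jun (type O, Rh-): no genotype consistent with that phenotype can produce a type-A Rh+ child with a type-AB mother.
Omar (type AB, Rh-): no genotype consistent with that phenotype can produce a type-A Rh+ child with a type-AB mother.

Jun, Omar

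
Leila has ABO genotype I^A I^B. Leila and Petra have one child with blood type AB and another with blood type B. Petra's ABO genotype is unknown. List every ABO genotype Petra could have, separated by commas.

I^A I^B, I^A i, I^B I^B, I^B i

For each candidate genotype of Petra, check whether crossing it with I^A I^B can produce every observed child phenotype.
  I^A I^A → possible child types {A, AB} ✗
  I^A I^B → possible child types {A, B, AB} ✓
  I^A i → possible child types {A, B, AB} ✓
  I^B I^B → possible child types {B, AB} ✓
  I^B i → possible child types {A, B, AB} ✓
  i i → possible child types {A, B} ✗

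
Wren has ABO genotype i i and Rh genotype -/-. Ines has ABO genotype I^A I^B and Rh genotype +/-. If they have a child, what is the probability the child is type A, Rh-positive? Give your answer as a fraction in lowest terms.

ABO cross i i × I^A I^B → offspring phenotypes: 1/2 A, 1/2 B.
Rh cross -/- × +/- → 1/2 Rh+, 1/2 Rh-.
Independent loci: P(type A, Rh-positive) = 1/2 × 1/2 = 1/4.

1/4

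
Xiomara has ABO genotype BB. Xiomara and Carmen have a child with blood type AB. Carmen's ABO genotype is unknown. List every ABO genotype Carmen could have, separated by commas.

AA, AB, AO

For each candidate genotype of Carmen, check whether crossing it with BB can produce every observed child phenotype.
  AA → possible child types {AB} ✓
  AB → possible child types {B, AB} ✓
  AO → possible child types {B, AB} ✓
  BB → possible child types {B} ✗
  BO → possible child types {B} ✗
  OO → possible child types {B} ✗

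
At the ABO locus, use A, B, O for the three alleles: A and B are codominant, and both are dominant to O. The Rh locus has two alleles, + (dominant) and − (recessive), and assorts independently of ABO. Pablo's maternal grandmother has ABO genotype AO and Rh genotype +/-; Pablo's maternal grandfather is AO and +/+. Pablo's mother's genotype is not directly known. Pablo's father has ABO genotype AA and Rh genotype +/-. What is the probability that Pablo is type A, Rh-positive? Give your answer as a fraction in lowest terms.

Pablo's mother's ABO genotype from AO × AO: 1/4 AA, 1/2 AO, 1/4 OO.
Crossing each possibility with the father AA and summing P(type A): 1/4·1 + 1/2·1 + 1/4·1 = 1.
Similarly for Rh via the mother's Rh distribution: P(Rh+) = 7/8.
Independent loci: 1 × 7/8 = 7/8.

7/8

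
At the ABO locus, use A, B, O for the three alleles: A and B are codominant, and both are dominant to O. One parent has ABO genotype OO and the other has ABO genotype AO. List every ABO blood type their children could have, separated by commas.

O, A

Gametes from OO × AO give offspring ABO genotypes AO, OO, i.e. phenotypes O, A.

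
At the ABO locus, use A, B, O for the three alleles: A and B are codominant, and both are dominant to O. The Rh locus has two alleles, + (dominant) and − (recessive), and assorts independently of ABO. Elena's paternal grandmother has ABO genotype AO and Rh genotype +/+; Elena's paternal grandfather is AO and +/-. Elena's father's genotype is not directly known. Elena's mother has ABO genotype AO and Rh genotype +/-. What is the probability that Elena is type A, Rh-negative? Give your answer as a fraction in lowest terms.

Elena's father's ABO genotype from AO × AO: 1/4 AA, 1/2 AO, 1/4 OO.
Crossing each possibility with the mother AO and summing P(type A): 1/4·1 + 1/2·3/4 + 1/4·1/2 = 3/4.
Similarly for Rh via the father's Rh distribution: P(Rh-) = 1/8.
Independent loci: 3/4 × 1/8 = 3/32.

3/32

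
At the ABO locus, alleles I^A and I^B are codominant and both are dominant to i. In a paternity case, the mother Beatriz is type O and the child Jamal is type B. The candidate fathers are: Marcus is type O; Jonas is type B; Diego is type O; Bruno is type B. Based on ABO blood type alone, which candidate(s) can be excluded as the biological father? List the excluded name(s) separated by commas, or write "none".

A candidate is excluded only if no genotype consistent with his phenotype could produce a type B child with a type O mother.
Marcus (type O): no genotype consistent with that phenotype can produce a type-B child with a type-O mother.
Diego (type O): no genotype consistent with that phenotype can produce a type-B child with a type-O mother.

Marcus, Diego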